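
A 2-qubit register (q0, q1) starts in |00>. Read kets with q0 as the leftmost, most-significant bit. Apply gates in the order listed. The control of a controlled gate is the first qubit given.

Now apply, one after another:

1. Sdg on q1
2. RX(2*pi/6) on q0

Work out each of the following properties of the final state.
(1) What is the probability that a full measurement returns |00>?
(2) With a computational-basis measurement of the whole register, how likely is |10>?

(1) Outcome |00> occurs with probability 3/4.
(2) Outcome |10> occurs with probability 1/4.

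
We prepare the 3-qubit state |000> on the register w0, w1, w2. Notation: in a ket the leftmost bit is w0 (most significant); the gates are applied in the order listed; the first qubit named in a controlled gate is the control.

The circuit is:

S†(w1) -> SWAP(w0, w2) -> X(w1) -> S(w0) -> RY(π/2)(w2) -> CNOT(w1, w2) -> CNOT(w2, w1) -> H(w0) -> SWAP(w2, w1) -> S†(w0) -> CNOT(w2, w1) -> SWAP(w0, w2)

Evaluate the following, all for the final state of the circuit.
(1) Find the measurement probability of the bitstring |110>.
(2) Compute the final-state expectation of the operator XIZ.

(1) A full measurement returns |110> with probability 1/4.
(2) In the final state, XIZ has expectation 0.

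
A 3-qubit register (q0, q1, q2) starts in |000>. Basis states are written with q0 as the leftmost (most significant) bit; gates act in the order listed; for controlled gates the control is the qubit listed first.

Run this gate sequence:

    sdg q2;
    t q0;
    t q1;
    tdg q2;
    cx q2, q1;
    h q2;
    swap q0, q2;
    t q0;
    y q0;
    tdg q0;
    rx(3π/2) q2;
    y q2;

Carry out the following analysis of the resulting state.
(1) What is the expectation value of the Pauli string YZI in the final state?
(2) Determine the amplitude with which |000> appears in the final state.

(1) The observable YZI averages to 1.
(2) The amplitude on |000> is exp(3*I*pi/4)/2.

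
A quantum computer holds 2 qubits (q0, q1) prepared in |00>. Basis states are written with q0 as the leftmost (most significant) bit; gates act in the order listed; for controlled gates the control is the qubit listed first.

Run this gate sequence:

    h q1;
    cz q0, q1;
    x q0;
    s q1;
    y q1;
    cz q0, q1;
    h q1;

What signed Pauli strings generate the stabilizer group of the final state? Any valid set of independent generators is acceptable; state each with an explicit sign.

One valid set of independent stabilizer generators is +IY, -ZI (any independent generating set of the same group is equally correct).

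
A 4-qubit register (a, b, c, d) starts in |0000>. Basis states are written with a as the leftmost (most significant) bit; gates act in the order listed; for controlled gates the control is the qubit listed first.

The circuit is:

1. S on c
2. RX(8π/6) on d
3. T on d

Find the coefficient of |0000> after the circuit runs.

|0000> carries amplitude -1/2 in the final state.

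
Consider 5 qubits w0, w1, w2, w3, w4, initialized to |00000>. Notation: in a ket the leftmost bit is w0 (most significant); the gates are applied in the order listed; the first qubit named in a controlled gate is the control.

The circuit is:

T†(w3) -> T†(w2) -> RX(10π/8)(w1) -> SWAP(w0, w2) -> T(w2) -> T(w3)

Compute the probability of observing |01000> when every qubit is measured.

A full measurement returns |01000> with probability sqrt(2)/4 + 1/2.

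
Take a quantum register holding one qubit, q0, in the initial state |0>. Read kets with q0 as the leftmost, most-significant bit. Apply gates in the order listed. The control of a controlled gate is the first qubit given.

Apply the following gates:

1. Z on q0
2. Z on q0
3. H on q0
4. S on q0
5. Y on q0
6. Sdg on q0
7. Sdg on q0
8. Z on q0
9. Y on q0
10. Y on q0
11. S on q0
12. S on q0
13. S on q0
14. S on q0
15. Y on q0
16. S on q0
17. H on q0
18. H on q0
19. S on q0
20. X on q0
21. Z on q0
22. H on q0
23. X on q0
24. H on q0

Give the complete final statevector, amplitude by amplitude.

The final amplitudes are -sqrt(2)*I/2 on |0>, sqrt(2)/2 on |1>.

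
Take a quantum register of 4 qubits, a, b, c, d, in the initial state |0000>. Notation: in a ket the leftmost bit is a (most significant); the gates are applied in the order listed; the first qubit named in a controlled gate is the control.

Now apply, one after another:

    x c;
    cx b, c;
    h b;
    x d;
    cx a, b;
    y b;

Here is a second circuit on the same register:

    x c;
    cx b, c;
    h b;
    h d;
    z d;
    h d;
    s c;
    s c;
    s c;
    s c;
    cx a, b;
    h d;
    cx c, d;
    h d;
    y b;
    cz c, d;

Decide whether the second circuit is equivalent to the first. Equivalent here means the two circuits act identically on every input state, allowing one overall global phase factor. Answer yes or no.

Yes — the two circuits implement the same unitary up to a global phase.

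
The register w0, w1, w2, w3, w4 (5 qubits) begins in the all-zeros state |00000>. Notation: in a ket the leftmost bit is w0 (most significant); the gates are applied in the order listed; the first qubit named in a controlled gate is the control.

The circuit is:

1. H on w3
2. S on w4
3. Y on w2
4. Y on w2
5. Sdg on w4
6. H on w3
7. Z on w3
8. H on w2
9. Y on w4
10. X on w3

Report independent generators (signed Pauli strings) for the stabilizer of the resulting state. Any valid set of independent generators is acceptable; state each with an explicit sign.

The final state is stabilized by the group generated by +IIXII, +ZIIII, +IZIII, -IIIZI, -IIIIZ; other independent generating sets are equally valid.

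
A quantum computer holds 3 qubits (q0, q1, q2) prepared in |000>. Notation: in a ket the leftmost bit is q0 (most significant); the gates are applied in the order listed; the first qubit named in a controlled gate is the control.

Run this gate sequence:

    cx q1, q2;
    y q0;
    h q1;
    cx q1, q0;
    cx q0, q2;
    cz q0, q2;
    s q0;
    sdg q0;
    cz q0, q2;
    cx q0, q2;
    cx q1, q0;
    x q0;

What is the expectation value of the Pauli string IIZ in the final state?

The observable IIZ averages to 1. Key observation: the block from step 4 through step 11 cancels to the identity and can be dropped.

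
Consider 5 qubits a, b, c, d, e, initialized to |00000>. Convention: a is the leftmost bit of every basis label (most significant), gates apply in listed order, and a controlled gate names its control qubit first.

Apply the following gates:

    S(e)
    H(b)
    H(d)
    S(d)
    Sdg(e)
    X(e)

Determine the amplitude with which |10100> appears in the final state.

The final state's coefficient on |10100> equals 0.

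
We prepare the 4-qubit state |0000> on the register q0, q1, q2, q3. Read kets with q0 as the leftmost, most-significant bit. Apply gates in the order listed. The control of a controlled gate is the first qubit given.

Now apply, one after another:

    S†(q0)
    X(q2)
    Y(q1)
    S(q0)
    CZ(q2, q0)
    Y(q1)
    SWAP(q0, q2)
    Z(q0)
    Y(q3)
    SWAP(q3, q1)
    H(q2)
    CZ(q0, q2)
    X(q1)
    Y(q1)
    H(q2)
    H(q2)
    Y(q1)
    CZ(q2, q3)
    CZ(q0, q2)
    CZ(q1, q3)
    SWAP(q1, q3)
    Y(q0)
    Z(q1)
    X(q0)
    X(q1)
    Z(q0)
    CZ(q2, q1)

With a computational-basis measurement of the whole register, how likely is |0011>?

A full measurement returns |0011> with probability 0.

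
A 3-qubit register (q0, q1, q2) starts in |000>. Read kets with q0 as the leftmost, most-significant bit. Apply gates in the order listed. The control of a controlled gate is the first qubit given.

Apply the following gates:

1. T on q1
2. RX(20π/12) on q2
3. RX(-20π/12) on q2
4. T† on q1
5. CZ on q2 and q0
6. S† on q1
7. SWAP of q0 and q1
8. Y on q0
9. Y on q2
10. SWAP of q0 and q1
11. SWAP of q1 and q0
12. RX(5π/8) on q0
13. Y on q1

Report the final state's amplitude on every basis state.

The final amplitudes are -sin(5*pi/16) on |011>, -I*cos(5*pi/16) on |111>, and 0 on every other basis state. Key observation: steps 1-4 multiply out to the identity, so the circuit reduces to the remaining gates.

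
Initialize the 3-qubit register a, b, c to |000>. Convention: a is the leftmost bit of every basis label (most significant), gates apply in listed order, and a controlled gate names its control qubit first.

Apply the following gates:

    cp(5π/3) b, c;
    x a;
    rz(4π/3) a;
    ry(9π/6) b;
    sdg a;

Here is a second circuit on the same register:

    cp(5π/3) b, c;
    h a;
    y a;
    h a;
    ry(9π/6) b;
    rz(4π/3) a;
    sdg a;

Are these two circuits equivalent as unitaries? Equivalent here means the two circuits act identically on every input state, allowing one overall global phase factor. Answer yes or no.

No — the two circuits implement different unitaries, even allowing a global phase.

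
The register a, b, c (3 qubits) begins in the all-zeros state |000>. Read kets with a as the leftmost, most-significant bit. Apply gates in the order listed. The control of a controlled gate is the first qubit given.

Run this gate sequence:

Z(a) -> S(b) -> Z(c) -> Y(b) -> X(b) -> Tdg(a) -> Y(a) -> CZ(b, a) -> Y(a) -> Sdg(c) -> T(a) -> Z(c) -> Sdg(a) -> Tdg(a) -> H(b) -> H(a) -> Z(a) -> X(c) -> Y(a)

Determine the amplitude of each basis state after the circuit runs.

After the circuit, the state carries amplitude 0 on |000>, -1/2 on |001>, 0 on |010>, -1/2 on |011>, 0 on |100>, -1/2 on |101>, 0 on |110>, -1/2 on |111>.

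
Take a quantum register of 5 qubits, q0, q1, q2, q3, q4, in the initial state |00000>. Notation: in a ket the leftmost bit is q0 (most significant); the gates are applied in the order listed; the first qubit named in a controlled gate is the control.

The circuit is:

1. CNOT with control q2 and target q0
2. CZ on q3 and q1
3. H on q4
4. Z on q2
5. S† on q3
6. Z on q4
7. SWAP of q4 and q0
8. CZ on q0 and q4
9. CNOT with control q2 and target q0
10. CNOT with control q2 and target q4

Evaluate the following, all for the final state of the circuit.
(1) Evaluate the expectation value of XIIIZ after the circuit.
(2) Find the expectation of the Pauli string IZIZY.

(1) The expectation value of XIIIZ is -1.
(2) The expectation value of IZIZY is 0.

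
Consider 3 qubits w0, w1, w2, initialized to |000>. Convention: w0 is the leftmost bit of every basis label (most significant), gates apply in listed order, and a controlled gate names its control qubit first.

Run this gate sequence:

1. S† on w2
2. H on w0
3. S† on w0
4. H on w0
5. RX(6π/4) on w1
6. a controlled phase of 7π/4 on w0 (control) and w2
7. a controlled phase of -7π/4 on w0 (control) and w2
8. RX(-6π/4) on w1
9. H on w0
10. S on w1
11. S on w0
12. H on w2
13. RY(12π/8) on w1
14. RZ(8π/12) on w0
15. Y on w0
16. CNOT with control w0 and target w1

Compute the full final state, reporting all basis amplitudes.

After the circuit, the state carries amplitude sqrt(2)*exp(5*I*pi/6)/4 on |000>, sqrt(2)*exp(5*I*pi/6)/4 on |001>, -sqrt(2)*exp(5*I*pi/6)/4 on |010>, -sqrt(2)*exp(5*I*pi/6)/4 on |011>, sqrt(2)*exp(I*pi/6)/4 on |100>, sqrt(2)*exp(I*pi/6)/4 on |101>, -sqrt(2)*exp(I*pi/6)/4 on |110>, -sqrt(2)*exp(I*pi/6)/4 on |111>. Key observation: gates 4-9 undo each other exactly, leaving only the rest of the circuit to track.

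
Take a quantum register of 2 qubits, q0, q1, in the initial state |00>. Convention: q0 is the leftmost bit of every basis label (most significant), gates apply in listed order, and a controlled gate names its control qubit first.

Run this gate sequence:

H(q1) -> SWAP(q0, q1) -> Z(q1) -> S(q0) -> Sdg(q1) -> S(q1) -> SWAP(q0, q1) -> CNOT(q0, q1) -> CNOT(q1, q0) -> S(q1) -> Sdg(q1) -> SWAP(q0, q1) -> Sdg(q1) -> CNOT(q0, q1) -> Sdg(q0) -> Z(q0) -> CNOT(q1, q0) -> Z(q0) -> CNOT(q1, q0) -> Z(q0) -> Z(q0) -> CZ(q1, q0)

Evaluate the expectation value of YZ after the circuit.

The expectation value of YZ is -1.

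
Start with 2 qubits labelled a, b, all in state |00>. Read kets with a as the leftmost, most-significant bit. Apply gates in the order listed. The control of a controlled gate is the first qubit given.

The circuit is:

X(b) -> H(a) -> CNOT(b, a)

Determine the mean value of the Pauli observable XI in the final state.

In the final state, XI has expectation 1.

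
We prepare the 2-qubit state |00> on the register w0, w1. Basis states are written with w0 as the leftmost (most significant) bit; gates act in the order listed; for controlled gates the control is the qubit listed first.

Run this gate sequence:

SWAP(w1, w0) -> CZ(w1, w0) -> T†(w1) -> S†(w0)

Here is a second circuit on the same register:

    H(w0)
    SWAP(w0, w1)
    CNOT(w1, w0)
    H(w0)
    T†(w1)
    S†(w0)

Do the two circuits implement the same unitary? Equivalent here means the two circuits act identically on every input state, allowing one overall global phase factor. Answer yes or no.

No — the two circuits implement different unitaries, even allowing a global phase.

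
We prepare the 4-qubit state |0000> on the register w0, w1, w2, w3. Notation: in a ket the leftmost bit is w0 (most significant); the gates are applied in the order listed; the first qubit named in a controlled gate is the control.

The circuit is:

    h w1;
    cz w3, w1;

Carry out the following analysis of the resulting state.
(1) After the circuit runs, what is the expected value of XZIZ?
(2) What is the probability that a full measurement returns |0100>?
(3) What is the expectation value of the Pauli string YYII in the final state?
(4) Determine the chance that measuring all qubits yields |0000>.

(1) The expectation value of XZIZ is 0.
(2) A full measurement returns |0100> with probability 1/2.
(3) The observable YYII averages to 0.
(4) The probability of measuring |0000> is 1/2.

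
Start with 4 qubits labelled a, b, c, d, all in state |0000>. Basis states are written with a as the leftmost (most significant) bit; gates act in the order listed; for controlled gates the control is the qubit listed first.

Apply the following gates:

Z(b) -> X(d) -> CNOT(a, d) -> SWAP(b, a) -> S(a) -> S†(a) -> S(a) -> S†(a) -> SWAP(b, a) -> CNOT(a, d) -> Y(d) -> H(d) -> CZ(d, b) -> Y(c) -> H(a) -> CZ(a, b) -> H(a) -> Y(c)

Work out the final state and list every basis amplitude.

After the circuit, the state carries amplitude -sqrt(2)*I/2 on |0000>, -sqrt(2)*I/2 on |0001>, and 0 on every other basis state. Key observation: the block from step 3 through step 10 cancels to the identity and can be dropped.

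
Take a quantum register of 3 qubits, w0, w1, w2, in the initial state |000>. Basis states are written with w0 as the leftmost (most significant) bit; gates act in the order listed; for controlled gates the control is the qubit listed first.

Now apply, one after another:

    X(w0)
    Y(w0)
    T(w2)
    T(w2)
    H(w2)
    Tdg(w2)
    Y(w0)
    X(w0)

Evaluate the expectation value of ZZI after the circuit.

The expectation value of ZZI is 1.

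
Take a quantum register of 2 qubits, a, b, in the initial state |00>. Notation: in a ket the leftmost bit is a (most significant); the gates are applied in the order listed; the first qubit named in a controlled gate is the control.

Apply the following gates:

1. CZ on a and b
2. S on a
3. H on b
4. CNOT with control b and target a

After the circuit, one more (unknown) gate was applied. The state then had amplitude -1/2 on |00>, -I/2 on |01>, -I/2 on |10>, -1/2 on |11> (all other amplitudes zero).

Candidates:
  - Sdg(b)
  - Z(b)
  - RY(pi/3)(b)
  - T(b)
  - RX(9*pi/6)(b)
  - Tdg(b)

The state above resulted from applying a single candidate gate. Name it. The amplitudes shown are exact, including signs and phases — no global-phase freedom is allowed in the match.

The unique candidate consistent with the amplitudes is RX(9*pi/6)(b).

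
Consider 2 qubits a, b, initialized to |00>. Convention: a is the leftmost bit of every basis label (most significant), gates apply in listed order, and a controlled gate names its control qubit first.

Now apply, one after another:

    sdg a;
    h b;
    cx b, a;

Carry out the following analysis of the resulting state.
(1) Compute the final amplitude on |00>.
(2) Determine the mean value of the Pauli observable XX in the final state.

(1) |00> carries amplitude sqrt(2)/2 in the final state.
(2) The expectation value of XX is 1.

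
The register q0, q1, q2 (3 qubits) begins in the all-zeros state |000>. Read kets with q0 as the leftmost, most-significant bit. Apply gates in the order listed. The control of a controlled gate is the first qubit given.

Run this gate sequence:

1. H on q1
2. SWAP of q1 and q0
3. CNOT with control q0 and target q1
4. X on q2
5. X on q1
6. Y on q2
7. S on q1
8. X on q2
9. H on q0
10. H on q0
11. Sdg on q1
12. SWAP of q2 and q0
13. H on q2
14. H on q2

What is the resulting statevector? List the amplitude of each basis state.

The resulting statevector has amplitude -sqrt(2)*I/2 on |101>, -sqrt(2)*I/2 on |110>, and 0 on every other basis state. Key observation: steps 9-10 multiply out to the identity, so the circuit reduces to the remaining gates.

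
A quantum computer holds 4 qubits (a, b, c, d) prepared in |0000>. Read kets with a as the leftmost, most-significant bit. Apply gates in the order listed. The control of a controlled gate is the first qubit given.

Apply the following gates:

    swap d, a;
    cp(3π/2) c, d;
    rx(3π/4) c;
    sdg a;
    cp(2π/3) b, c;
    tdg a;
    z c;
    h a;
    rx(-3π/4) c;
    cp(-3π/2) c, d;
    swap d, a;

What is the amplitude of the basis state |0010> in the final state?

The final state's coefficient on |0010> equals I/2.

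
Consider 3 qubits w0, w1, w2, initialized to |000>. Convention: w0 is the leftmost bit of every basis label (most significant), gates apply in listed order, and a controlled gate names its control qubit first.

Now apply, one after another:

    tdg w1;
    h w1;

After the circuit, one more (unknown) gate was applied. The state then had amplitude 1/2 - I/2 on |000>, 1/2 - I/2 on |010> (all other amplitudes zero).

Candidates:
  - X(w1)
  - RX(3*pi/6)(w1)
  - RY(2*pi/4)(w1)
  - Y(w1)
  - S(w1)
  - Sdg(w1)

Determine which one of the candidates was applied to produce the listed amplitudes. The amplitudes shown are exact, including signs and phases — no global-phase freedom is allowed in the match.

It was RX(3*pi/6)(w1) that produced the state shown.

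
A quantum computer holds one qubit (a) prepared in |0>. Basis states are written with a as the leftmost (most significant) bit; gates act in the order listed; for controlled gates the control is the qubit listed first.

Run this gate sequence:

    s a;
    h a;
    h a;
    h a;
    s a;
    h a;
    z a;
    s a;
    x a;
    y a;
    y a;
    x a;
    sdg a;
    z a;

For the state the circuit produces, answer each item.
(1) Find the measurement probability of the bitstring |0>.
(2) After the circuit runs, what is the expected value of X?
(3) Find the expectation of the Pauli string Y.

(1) A full measurement returns |0> with probability 1/2.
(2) In the final state, X has expectation 0.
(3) In the final state, Y has expectation -1.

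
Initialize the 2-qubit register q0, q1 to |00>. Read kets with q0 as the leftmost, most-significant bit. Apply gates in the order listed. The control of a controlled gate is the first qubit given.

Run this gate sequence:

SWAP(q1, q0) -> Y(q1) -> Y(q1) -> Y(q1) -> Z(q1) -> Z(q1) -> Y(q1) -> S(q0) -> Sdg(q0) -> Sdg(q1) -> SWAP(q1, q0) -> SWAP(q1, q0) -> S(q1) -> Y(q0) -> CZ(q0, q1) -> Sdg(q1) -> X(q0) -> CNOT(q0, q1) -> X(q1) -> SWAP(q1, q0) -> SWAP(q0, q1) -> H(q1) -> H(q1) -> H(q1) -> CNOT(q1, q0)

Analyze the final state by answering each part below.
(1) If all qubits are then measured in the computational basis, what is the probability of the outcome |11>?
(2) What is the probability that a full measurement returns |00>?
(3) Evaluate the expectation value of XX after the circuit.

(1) A full measurement returns |11> with probability 1/2. Key observation: steps 10-13 multiply out to the identity, so the circuit reduces to the remaining gates.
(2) The probability of measuring |00> is 1/2.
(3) The expectation value of XX is -1.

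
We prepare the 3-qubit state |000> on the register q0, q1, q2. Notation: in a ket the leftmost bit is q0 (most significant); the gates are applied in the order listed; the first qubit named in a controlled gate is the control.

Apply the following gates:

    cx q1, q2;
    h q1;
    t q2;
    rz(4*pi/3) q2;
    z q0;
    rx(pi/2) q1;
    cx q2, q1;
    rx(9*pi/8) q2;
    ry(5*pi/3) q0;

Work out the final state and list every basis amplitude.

The final amplitudes are -sqrt(3)*(1 - I)*exp(I*pi/3)*sin(pi/16)/4 on |000>, -sqrt(3)*(1 + I)*exp(I*pi/3)*cos(pi/16)/4 on |001>, -sqrt(3)*(1 - I)*exp(I*pi/3)*sin(pi/16)/4 on |010>, -sqrt(3)*(1 + I)*exp(I*pi/3)*cos(pi/16)/4 on |011>, (1 - I)*exp(I*pi/3)*sin(pi/16)/4 on |100>, (1 + I)*exp(I*pi/3)*cos(pi/16)/4 on |101>, (1 - I)*exp(I*pi/3)*sin(pi/16)/4 on |110>, (1 + I)*exp(I*pi/3)*cos(pi/16)/4 on |111>.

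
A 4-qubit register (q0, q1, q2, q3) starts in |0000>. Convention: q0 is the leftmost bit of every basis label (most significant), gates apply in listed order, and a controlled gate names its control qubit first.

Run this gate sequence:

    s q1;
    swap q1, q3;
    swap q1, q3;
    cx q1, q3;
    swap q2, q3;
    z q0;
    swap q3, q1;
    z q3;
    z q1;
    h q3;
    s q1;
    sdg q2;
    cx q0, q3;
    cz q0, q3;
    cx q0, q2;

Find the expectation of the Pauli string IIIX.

In the final state, IIIX has expectation 1. Key observation: gates 2-3 undo each other exactly, leaving only the rest of the circuit to track.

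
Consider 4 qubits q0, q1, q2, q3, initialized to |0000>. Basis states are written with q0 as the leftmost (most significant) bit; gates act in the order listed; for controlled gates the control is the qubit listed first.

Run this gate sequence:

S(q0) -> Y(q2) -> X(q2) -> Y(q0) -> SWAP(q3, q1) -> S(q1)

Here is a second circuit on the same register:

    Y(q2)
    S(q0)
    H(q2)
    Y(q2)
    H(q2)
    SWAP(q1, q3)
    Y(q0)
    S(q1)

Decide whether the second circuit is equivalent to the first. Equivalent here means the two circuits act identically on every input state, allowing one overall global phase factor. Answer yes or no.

No — the two circuits implement different unitaries, even allowing a global phase.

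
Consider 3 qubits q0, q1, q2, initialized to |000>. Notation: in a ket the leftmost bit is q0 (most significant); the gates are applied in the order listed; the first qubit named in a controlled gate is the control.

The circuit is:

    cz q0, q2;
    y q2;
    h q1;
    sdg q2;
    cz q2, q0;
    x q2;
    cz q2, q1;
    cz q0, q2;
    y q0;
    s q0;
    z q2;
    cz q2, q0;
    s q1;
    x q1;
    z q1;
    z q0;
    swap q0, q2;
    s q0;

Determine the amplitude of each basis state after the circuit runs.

After the circuit, the state carries amplitude sqrt(2)*I/2 on |001>, -sqrt(2)/2 on |011>, and 0 on every other basis state.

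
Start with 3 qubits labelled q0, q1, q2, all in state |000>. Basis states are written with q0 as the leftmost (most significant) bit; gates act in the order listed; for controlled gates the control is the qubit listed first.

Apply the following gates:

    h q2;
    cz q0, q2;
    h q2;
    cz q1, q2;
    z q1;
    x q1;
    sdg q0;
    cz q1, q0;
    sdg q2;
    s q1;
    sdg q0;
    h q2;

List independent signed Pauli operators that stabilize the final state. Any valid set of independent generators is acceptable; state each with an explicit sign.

One valid set of independent stabilizer generators is +IIX, +ZII, -IZI (any independent generating set of the same group is equally correct).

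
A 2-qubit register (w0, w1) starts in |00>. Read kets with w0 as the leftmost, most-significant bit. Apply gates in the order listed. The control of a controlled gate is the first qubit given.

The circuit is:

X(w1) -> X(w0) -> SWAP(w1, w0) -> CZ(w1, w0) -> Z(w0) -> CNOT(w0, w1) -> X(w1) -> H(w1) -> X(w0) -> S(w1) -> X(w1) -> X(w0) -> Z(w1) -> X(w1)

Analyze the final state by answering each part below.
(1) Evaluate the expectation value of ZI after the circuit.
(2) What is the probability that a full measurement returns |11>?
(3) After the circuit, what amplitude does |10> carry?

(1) The expectation value of ZI is -1.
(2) Outcome |11> occurs with probability 1/2.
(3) The final state's coefficient on |10> equals -sqrt(2)/2.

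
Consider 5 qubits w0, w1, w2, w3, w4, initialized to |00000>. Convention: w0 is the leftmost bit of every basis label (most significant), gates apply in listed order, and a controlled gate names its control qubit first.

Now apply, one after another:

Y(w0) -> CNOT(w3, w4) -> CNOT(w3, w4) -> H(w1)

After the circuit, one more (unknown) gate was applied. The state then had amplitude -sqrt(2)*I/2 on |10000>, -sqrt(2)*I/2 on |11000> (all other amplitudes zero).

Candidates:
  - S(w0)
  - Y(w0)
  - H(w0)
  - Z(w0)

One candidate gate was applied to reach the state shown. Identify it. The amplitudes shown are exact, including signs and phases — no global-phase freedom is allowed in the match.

The applied gate was Z(w0). Key observation: gates 2-3 undo each other exactly, leaving only the rest of the circuit to track.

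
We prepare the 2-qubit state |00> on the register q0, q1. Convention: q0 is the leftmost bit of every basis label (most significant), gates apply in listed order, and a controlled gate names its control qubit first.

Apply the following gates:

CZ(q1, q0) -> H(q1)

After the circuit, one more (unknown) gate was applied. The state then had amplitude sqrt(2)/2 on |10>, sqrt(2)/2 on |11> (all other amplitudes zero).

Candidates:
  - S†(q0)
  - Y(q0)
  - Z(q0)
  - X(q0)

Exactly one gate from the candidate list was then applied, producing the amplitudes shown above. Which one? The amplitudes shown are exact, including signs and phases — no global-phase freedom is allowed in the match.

The unique candidate consistent with the amplitudes is X(q0).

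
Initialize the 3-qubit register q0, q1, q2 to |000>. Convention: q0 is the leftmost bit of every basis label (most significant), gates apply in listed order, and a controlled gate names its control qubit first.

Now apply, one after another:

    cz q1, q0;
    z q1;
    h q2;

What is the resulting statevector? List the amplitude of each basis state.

The resulting statevector has amplitude sqrt(2)/2 on |000>, sqrt(2)/2 on |001>, and 0 on every other basis state.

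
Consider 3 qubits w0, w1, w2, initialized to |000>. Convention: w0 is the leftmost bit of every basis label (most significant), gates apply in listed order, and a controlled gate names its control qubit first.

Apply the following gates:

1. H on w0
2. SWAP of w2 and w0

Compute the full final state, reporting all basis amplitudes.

After the circuit, the state carries amplitude sqrt(2)/2 on |000>, sqrt(2)/2 on |001>, and 0 on every other basis state.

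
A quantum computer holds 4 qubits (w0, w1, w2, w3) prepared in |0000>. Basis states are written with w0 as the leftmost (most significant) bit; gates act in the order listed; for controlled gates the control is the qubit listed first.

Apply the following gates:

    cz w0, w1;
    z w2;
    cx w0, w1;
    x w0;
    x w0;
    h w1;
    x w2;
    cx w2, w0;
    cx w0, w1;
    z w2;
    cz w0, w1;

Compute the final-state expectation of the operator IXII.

The observable IXII averages to -1.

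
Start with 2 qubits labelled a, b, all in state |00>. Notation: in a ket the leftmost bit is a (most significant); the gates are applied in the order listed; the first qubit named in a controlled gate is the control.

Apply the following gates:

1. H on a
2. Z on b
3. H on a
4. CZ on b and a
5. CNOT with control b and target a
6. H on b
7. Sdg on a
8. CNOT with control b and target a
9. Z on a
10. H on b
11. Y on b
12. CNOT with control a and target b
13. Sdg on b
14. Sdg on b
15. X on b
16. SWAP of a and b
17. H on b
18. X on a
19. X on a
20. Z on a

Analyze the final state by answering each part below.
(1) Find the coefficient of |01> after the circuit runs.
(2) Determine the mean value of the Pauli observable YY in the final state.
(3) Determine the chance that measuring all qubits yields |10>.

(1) |01> carries amplitude -sqrt(2)*I/2 in the final state.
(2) The observable YY averages to -1.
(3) The probability of measuring |10> is 1/2.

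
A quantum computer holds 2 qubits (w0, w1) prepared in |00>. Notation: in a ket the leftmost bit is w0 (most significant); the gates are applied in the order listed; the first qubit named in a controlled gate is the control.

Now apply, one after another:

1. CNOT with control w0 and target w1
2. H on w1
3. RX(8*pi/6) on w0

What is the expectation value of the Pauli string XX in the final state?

The observable XX averages to 0.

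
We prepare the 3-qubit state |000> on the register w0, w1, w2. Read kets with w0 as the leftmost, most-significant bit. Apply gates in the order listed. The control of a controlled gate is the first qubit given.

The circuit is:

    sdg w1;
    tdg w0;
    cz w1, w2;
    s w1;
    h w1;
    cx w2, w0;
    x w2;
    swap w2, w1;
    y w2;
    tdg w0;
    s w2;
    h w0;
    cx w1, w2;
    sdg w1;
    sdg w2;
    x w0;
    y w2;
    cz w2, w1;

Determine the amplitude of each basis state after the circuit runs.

After the circuit, the state carries amplitude 0 on |000>, 0 on |001>, 1/2 on |010>, 1/2 on |011>, 0 on |100>, 0 on |101>, 1/2 on |110>, 1/2 on |111>.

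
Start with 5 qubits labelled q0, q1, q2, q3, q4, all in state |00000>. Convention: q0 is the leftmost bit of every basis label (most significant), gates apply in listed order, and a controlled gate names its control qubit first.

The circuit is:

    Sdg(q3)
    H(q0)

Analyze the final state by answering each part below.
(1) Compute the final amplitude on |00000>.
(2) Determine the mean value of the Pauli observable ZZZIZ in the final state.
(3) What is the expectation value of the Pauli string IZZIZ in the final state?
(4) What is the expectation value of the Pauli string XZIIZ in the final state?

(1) The amplitude on |00000> is sqrt(2)/2.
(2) The observable ZZZIZ averages to 0.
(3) In the final state, IZZIZ has expectation 1.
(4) The observable XZIIZ averages to 1.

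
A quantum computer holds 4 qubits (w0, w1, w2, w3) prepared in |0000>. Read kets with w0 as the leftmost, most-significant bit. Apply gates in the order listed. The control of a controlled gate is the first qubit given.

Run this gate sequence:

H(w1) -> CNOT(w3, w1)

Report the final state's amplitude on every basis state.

The final amplitudes are sqrt(2)/2 on |0000>, sqrt(2)/2 on |0100>, and 0 on every other basis state.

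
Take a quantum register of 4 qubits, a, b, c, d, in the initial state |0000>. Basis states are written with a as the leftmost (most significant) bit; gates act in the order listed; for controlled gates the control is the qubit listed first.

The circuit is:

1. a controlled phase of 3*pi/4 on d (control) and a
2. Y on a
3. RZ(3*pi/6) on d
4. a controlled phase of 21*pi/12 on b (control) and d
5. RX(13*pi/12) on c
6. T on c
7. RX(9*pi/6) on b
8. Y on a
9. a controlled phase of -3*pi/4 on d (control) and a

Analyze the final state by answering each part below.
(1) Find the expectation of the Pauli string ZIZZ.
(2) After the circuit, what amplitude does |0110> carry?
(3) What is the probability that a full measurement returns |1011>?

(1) In the final state, ZIZZ has expectation -sqrt(6)/4 - sqrt(2)/4.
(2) The amplitude on |0110> is -sqrt(6*sqrt(2) + 12)/8 - sqrt(4 - 2*sqrt(2))/8.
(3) Outcome |1011> occurs with probability 0.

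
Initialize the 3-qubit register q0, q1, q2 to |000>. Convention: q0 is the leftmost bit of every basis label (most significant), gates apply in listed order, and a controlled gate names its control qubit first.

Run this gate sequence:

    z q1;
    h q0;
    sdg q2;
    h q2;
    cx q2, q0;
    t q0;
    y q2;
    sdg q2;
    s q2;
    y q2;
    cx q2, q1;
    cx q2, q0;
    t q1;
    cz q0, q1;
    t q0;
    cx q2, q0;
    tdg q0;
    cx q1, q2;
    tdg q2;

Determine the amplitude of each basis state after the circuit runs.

The resulting statevector has amplitude 1/2 on |000>, 0 on |001>, -I/2 on |010>, 0 on |011>, exp(I*pi/4)/2 on |100>, 0 on |101>, exp(I*pi/4)/2 on |110>, 0 on |111>.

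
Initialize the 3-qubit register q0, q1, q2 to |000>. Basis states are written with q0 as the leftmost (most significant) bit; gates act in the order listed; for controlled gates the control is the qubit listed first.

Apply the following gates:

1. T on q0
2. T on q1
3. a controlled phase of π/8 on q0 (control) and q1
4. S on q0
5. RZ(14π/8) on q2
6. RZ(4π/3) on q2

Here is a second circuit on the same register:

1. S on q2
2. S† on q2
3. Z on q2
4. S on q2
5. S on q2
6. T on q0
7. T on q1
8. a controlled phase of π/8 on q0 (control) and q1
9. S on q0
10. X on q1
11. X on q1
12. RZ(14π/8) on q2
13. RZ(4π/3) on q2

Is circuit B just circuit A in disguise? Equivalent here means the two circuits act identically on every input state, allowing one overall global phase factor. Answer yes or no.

Yes, they are equivalent — the unitaries differ by at most a global phase.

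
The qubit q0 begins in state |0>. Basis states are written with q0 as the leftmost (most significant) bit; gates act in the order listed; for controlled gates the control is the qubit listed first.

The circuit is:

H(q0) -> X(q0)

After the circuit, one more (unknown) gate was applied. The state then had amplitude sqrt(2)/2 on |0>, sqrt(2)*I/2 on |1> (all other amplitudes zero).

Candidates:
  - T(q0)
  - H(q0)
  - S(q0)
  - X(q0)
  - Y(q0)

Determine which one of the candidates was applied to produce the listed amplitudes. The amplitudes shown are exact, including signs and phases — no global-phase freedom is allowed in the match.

The applied gate was S(q0).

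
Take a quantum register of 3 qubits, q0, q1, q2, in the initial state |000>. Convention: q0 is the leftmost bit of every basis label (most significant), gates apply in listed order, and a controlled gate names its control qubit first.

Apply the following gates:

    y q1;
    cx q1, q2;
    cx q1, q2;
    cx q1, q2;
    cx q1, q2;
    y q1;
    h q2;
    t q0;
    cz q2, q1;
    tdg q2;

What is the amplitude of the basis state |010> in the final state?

The final state's coefficient on |010> equals 0. Key observation: the block from step 1 through step 6 cancels to the identity and can be dropped.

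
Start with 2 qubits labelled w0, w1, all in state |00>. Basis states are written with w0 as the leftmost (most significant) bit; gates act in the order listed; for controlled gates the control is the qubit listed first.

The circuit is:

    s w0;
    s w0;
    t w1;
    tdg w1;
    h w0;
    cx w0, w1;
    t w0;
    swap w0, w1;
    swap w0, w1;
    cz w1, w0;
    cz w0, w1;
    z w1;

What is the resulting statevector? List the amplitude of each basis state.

After the circuit, the state carries amplitude sqrt(2)/2 on |00>, 0 on |01>, 0 on |10>, -sqrt(2)*exp(I*pi/4)/2 on |11>. Key observation: steps 8-9 multiply out to the identity, so the circuit reduces to the remaining gates.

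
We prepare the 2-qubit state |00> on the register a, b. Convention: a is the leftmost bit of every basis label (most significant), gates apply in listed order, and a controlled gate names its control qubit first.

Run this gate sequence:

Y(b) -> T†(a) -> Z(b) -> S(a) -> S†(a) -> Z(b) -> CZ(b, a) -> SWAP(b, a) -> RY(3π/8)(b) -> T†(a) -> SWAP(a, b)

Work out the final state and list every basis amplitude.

After the circuit, the state carries amplitude 0 on |00>, exp(I*pi/4)*cos(3*pi/16) on |01>, 0 on |10>, exp(I*pi/4)*sin(3*pi/16) on |11>. Key observation: gates 4-5 undo each other exactly, leaving only the rest of the circuit to track.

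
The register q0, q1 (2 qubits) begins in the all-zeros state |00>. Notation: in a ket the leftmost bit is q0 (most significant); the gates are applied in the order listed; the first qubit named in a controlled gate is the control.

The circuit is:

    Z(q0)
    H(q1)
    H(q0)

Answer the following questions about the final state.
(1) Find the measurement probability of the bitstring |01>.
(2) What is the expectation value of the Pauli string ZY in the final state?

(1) The probability of measuring |01> is 1/4.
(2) The observable ZY averages to 0.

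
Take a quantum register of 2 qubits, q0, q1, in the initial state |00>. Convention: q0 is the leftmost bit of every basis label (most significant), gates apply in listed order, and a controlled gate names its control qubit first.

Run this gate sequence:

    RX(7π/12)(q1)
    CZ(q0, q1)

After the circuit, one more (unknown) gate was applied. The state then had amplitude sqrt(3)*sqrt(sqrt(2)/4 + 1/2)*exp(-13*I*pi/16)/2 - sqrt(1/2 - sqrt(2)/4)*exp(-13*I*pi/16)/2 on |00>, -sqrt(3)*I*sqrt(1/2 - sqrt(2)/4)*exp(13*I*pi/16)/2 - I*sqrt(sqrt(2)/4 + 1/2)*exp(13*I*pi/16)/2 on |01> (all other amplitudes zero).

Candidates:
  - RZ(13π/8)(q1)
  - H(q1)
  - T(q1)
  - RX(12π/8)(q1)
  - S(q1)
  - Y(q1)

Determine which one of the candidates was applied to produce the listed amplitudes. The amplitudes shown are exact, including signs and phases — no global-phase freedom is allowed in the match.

The applied gate was RZ(13π/8)(q1).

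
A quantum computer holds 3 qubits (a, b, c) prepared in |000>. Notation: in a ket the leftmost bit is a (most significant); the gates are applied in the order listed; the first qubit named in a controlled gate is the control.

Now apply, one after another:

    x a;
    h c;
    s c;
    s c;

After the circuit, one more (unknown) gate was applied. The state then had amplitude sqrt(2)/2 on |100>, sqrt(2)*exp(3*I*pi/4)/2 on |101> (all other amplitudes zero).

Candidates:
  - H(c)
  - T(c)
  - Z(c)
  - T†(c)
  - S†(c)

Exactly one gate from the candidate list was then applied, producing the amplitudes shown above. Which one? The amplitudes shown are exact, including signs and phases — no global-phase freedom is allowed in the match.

The applied gate was T†(c).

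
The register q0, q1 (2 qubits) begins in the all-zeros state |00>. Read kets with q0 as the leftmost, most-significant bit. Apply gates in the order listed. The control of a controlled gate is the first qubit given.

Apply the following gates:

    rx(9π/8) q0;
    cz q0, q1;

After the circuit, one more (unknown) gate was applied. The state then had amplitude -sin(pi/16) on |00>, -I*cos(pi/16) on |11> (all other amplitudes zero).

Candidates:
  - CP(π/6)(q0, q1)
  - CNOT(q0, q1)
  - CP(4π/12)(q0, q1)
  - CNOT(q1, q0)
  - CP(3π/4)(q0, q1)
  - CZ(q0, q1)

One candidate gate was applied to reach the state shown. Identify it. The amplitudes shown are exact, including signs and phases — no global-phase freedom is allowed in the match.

It was CNOT(q0, q1) that produced the state shown.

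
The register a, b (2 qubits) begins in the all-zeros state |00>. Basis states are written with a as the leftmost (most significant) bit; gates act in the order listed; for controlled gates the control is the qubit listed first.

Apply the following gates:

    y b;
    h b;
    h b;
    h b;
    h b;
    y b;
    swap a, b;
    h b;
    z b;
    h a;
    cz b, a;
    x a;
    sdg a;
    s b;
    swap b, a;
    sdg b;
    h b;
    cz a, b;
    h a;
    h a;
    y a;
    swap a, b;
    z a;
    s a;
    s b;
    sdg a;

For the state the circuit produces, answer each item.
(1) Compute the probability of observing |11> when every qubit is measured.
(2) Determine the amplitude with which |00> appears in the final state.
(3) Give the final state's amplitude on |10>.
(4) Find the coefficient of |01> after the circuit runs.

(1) The probability of measuring |11> is 1/2. Key observation: the block from step 1 through step 6 cancels to the identity and can be dropped.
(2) The final state's coefficient on |00> equals sqrt(2)/2.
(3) The final state's coefficient on |10> equals 0.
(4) |01> carries amplitude 0 in the final state.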